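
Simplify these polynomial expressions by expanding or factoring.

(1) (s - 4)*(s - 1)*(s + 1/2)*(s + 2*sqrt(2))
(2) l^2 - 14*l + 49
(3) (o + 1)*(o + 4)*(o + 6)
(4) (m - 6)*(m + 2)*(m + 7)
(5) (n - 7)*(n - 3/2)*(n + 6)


(1) = s^4 - 9*s^3/2 + 2*sqrt(2)*s^3 - 9*sqrt(2)*s^2 + 3*s^2/2 + 2*s + 3*sqrt(2)*s + 4*sqrt(2)
(2) = (l - 7)^2
(3) = o^3 + 11*o^2 + 34*o + 24
(4) = m^3 + 3*m^2 - 40*m - 84
(5) = n^3 - 5*n^2/2 - 81*n/2 + 63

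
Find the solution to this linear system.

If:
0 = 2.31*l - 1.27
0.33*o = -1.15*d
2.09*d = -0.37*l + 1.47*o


Then:
d = -0.03
l = 0.55
o = 0.10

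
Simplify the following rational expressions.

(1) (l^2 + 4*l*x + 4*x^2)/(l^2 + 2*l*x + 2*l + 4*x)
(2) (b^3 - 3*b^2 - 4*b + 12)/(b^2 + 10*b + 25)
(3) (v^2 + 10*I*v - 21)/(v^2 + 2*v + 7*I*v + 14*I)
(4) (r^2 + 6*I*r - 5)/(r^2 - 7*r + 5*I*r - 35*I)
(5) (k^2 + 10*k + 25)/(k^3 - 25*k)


(1) = (l + 2*x)/(l + 2)
(2) = (b^3 - 3*b^2 - 4*b + 12)/(b^2 + 10*b + 25)
(3) = (v + 3*I)/(v + 2)
(4) = (r + I)/(r - 7)
(5) = (k + 5)/(k^2 - 5*k)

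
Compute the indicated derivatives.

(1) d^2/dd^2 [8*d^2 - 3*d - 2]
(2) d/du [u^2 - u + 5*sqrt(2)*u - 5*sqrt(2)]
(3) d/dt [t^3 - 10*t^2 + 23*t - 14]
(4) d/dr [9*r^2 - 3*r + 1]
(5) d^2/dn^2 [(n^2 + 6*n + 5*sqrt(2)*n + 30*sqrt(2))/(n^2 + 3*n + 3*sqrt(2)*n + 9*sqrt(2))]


(1) = 16
(2) = 2*u - 1 + 5*sqrt(2)
(3) = 3*t^2 - 20*t + 23
(4) = 18*r - 3
(5) = 2*(2*sqrt(2)*n^3 + 3*n^3 + 63*sqrt(2)*n^2 + 108*sqrt(2)*n + 270*n + 108 + 378*sqrt(2))/(n^6 + 9*n^5 + 9*sqrt(2)*n^5 + 81*n^4 + 81*sqrt(2)*n^4 + 297*sqrt(2)*n^3 + 513*n^3 + 729*sqrt(2)*n^2 + 1458*n^2 + 1458*n + 1458*sqrt(2)*n + 1458*sqrt(2))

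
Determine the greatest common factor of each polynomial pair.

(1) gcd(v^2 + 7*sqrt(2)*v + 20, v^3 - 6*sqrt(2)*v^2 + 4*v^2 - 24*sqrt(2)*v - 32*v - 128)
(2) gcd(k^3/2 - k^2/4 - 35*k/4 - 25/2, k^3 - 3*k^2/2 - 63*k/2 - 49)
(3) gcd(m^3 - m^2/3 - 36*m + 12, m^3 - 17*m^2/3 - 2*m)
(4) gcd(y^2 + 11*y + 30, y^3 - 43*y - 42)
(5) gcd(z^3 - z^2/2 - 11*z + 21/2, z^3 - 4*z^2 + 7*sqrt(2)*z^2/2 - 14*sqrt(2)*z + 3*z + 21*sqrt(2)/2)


(1) = v + 2*sqrt(2)
(2) = k + 2
(3) = gcd((m - 6)*(m - 1/3)*(m + 6), m*(m - 6)*(m + 1/3)) = m - 6
(4) = y + 6
(5) = gcd((z - 3)*(z - 1)*(z + 7/2), (z - 3)*(z - 1)*(z + 7*sqrt(2)/2)) = z^2 - 4*z + 3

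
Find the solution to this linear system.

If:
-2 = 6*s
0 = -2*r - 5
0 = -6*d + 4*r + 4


Then:
d = -1
r = -5/2
s = -1/3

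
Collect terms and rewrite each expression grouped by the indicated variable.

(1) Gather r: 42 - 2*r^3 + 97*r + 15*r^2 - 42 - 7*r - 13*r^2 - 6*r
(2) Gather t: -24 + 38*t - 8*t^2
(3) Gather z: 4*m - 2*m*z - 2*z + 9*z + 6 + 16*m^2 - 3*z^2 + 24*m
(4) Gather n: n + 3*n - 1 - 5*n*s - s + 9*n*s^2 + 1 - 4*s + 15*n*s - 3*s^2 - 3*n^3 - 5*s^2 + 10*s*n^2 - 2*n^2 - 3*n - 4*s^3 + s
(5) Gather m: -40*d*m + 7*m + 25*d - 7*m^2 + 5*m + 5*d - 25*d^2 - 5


(1) = -2*r^3 + 2*r^2 + 84*r
(2) = -8*t^2 + 38*t - 24
(3) = 16*m^2 + 28*m - 3*z^2 + z*(7 - 2*m) + 6
(4) = -3*n^3 + n^2*(10*s - 2) + n*(9*s^2 + 10*s + 1) - 4*s^3 - 8*s^2 - 4*s
(5) = -25*d^2 + 30*d - 7*m^2 + m*(12 - 40*d) - 5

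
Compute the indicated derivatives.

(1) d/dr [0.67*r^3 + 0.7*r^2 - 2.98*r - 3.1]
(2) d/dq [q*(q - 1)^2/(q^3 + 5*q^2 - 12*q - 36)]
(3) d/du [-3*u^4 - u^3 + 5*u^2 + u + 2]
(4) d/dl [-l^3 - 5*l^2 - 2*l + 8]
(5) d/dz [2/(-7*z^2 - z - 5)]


(1) = 2.01*r^2 + 1.4*r - 2.98
(2) = (7*q^4 - 26*q^3 - 89*q^2 + 144*q - 36)/(q^6 + 10*q^5 + q^4 - 192*q^3 - 216*q^2 + 864*q + 1296)
(3) = -12*u^3 - 3*u^2 + 10*u + 1
(4) = -3*l^2 - 10*l - 2
(5) = 2*(14*z + 1)/(7*z^2 + z + 5)^2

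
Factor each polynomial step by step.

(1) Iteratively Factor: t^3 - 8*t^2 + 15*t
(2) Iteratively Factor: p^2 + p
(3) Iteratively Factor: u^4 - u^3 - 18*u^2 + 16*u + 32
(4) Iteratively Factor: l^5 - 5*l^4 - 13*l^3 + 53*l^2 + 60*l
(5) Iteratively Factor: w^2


(1) = (t - 5)*(t^2 - 3*t) = t*(t - 5)*(t - 3)
(2) = (p)*(p + 1)
(3) = (u - 4)*(u^3 + 3*u^2 - 6*u - 8) = (u - 4)*(u + 4)*(u^2 - u - 2) = (u - 4)*(u - 2)*(u + 4)*(u + 1)
(4) = (l - 5)*(l^4 - 13*l^2 - 12*l) = (l - 5)*(l + 1)*(l^3 - l^2 - 12*l) = (l - 5)*(l + 1)*(l + 3)*(l^2 - 4*l) = l*(l - 5)*(l + 1)*(l + 3)*(l - 4)
(5) = (w)*(w)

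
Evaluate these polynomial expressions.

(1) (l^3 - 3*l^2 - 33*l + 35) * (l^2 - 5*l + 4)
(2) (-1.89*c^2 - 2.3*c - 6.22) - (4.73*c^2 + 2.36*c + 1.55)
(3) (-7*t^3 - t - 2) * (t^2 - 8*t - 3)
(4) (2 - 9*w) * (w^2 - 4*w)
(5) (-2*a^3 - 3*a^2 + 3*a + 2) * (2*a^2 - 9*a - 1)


(1) = l^5 - 8*l^4 - 14*l^3 + 188*l^2 - 307*l + 140
(2) = -6.62*c^2 - 4.66*c - 7.77
(3) = -7*t^5 + 56*t^4 + 20*t^3 + 6*t^2 + 19*t + 6
(4) = -9*w^3 + 38*w^2 - 8*w
(5) = -4*a^5 + 12*a^4 + 35*a^3 - 20*a^2 - 21*a - 2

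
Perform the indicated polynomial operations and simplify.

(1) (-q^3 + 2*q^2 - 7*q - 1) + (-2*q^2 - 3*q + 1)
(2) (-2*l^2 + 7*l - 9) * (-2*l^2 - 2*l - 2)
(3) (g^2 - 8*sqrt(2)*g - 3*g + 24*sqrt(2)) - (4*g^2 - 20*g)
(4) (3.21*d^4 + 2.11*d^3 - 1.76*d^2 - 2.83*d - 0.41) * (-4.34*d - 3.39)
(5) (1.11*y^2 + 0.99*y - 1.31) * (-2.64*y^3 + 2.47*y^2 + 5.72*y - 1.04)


(1) = -q^3 - 10*q
(2) = 4*l^4 - 10*l^3 + 8*l^2 + 4*l + 18
(3) = -3*g^2 - 8*sqrt(2)*g + 17*g + 24*sqrt(2)
(4) = -13.9314*d^5 - 20.0393*d^4 + 0.4855*d^3 + 18.2486*d^2 + 11.3731*d + 1.3899
(5) = -2.9304*y^5 + 0.1281*y^4 + 12.2529*y^3 + 1.2727*y^2 - 8.5228*y + 1.3624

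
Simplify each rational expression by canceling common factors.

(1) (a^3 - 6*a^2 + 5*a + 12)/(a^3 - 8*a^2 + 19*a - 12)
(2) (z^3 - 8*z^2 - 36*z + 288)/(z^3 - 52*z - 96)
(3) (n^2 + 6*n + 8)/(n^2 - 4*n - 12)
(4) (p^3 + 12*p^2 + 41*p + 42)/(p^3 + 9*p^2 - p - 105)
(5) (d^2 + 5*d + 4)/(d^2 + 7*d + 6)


(1) = (a + 1)/(a - 1)
(2) = (z - 6)/(z + 2)
(3) = (n + 4)/(n - 6)
(4) = (p^2 + 5*p + 6)/(p^2 + 2*p - 15)
(5) = (d + 4)/(d + 6)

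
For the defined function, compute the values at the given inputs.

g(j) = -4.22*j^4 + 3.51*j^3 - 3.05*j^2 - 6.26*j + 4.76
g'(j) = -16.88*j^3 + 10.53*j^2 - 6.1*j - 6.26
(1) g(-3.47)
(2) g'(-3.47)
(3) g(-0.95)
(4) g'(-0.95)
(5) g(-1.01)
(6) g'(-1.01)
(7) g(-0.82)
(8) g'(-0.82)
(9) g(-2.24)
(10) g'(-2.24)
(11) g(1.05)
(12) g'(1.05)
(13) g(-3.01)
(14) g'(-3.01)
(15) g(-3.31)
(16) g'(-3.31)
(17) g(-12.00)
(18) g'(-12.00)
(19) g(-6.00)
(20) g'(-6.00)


(1) = -768.73
(2) = 846.98
(3) = 1.51
(4) = 23.51
(5) = -0.04
(6) = 28.03
(7) = 4.00
(8) = 15.13
(9) = -142.22
(10) = 249.96
(11) = -6.24
(12) = -20.60
(13) = -446.15
(14) = 567.84
(15) = -641.78
(16) = 741.45
(17) = -93930.52
(18) = 30751.90
(19) = -6294.76
(20) = 4055.50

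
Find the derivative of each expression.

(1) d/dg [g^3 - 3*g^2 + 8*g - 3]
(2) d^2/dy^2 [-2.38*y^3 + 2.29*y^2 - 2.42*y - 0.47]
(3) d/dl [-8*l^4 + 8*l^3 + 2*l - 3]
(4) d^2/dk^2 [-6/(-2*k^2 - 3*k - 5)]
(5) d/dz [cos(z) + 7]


(1) = 3*g^2 - 6*g + 8
(2) = 4.58 - 14.28*y
(3) = -32*l^3 + 24*l^2 + 2
(4) = 12*(-4*k^2 - 6*k + (4*k + 3)^2 - 10)/(2*k^2 + 3*k + 5)^3
(5) = -sin(z)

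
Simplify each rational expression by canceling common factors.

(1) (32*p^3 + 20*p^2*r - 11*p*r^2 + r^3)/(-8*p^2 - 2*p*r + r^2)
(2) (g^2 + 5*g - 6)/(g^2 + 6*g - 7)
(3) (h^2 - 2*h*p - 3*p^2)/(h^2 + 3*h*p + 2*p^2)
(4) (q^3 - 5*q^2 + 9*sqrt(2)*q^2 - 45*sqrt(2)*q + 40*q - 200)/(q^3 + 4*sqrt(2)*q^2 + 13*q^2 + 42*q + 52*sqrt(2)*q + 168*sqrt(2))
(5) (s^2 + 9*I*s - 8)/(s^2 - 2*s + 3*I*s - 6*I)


(1) = (-8*p^2 - 7*p*r + r^2)/(2*p + r)
(2) = (g + 6)/(g + 7)
(3) = (h - 3*p)/(h + 2*p)
(4) = (q^2 + q*(-5 + 5*sqrt(2)) - 25*sqrt(2))/(q^2 + 13*q + 42)
(5) = (s^2 + 9*I*s - 8)/(s^2 + s*(-2 + 3*I) - 6*I)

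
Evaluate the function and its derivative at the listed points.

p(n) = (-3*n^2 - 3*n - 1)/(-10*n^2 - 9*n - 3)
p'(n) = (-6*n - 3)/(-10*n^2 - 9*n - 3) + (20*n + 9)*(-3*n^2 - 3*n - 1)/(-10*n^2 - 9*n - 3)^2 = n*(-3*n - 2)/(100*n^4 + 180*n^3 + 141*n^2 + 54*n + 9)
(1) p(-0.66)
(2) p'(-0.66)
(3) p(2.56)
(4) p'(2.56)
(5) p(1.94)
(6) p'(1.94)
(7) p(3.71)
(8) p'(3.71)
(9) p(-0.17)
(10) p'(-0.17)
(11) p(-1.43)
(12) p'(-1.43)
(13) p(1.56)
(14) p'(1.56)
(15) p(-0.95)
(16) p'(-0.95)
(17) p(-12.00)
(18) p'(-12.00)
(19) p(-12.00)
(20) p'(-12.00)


(1) = 0.23
(2) = 0.01
(3) = 0.31
(4) = -0.00
(5) = 0.31
(6) = -0.00
(7) = 0.31
(8) = -0.00
(9) = 0.33
(10) = 0.08
(11) = 0.27
(12) = -0.03
(13) = 0.31
(14) = -0.01
(15) = 0.25
(16) = -0.07
(17) = 0.30
(18) = -0.00
(19) = 0.30
(20) = -0.00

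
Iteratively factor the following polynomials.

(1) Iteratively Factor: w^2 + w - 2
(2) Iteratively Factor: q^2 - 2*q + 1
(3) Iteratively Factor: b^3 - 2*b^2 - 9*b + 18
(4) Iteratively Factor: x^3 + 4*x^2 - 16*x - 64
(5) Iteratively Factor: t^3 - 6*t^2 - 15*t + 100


(1) = (w - 1)*(w + 2)
(2) = (q - 1)*(q - 1)
(3) = (b - 3)*(b^2 + b - 6) = (b - 3)*(b + 3)*(b - 2)
(4) = (x + 4)*(x^2 - 16) = (x - 4)*(x + 4)*(x + 4)
(5) = (t + 4)*(t^2 - 10*t + 25) = (t - 5)*(t + 4)*(t - 5)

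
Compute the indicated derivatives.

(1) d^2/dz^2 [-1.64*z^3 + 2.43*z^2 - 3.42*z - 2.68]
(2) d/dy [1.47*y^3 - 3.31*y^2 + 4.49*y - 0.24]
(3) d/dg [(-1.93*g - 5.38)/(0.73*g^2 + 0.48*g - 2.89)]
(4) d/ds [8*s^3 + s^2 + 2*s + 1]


(1) = 4.86 - 9.84*z
(2) = 4.41*y^2 - 6.62*y + 4.49
(3) = (1.4089*g^2 + 7.8548*g + 8.1601)/(0.5329*g^4 + 0.7008*g^3 - 3.989*g^2 - 2.7744*g + 8.3521)
(4) = 24*s^2 + 2*s + 2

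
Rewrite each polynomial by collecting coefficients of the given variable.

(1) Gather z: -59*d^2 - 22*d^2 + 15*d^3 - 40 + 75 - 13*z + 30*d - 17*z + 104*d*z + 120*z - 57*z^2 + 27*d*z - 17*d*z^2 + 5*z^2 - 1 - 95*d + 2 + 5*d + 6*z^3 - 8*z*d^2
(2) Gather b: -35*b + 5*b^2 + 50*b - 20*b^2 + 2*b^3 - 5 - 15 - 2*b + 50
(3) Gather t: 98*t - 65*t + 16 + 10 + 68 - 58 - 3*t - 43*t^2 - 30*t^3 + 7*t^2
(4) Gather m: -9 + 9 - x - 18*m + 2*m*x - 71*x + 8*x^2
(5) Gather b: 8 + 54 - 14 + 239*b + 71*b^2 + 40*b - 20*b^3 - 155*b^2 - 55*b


(1) = 15*d^3 - 81*d^2 - 60*d + 6*z^3 + z^2*(-17*d - 52) + z*(-8*d^2 + 131*d + 90) + 36
(2) = 2*b^3 - 15*b^2 + 13*b + 30
(3) = -30*t^3 - 36*t^2 + 30*t + 36
(4) = m*(2*x - 18) + 8*x^2 - 72*x
(5) = -20*b^3 - 84*b^2 + 224*b + 48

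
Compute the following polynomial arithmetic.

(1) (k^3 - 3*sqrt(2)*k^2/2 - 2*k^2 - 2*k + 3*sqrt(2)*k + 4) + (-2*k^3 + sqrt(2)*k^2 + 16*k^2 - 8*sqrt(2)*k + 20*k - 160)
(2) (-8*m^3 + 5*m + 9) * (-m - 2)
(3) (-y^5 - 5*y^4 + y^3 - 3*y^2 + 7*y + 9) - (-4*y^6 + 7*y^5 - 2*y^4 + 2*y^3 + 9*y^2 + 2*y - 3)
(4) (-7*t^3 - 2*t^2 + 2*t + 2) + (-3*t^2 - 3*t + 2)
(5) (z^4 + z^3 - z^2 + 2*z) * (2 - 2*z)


(1) = -k^3 - sqrt(2)*k^2/2 + 14*k^2 - 5*sqrt(2)*k + 18*k - 156
(2) = 8*m^4 + 16*m^3 - 5*m^2 - 19*m - 18
(3) = 4*y^6 - 8*y^5 - 3*y^4 - y^3 - 12*y^2 + 5*y + 12
(4) = -7*t^3 - 5*t^2 - t + 4
(5) = -2*z^5 + 4*z^3 - 6*z^2 + 4*z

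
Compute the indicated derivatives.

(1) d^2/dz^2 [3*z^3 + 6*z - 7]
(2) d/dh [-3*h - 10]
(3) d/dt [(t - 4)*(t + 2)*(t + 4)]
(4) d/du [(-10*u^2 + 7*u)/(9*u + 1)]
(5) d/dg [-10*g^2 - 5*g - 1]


(1) = 18*z
(2) = -3
(3) = 3*t^2 + 4*t - 16
(4) = (-90*u^2 - 20*u + 7)/(81*u^2 + 18*u + 1)
(5) = -20*g - 5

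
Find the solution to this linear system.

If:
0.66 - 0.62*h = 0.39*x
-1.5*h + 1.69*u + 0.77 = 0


Then:
h = 1.06451612903226 - 0.629032258064516*x
u = 0.489215499141057 - 0.558312655086849*x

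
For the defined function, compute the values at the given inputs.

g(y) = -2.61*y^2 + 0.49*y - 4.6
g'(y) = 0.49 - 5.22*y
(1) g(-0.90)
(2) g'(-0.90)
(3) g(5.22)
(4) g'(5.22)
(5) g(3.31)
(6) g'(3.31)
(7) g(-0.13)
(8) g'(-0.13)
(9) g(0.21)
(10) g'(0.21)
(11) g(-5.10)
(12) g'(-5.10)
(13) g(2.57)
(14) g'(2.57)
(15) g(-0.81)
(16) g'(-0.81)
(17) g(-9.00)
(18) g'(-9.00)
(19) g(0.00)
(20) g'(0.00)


(1) = -7.16
(2) = 5.19
(3) = -73.16
(4) = -26.76
(5) = -31.57
(6) = -16.79
(7) = -4.71
(8) = 1.17
(9) = -4.61
(10) = -0.61
(11) = -74.99
(12) = 27.11
(13) = -20.58
(14) = -12.93
(15) = -6.71
(16) = 4.72
(17) = -220.42
(18) = 47.47
(19) = -4.60
(20) = 0.49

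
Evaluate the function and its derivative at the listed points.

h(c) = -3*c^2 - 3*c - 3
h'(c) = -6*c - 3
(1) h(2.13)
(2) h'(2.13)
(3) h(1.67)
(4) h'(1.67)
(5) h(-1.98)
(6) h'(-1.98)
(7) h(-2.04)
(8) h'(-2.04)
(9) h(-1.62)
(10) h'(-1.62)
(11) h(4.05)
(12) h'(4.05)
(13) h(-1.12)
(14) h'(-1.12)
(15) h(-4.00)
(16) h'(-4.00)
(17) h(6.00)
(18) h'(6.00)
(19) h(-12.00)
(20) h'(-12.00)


(1) = -23.00
(2) = -15.78
(3) = -16.38
(4) = -13.02
(5) = -8.82
(6) = 8.88
(7) = -9.36
(8) = 9.24
(9) = -6.01
(10) = 6.72
(11) = -64.36
(12) = -27.30
(13) = -3.40
(14) = 3.72
(15) = -39.00
(16) = 21.00
(17) = -129.00
(18) = -39.00
(19) = -399.00
(20) = 69.00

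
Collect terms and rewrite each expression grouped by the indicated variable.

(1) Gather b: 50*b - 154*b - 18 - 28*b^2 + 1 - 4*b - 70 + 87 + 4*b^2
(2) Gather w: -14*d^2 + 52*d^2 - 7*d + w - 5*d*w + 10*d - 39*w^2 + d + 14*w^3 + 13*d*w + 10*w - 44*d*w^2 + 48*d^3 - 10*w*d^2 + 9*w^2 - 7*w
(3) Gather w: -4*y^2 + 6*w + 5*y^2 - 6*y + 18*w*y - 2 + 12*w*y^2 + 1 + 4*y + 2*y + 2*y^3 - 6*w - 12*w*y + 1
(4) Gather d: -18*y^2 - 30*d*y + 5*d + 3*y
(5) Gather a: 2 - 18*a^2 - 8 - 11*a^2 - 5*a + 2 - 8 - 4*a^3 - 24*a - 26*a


(1) = -24*b^2 - 108*b
(2) = 48*d^3 + 38*d^2 + 4*d + 14*w^3 + w^2*(-44*d - 30) + w*(-10*d^2 + 8*d + 4)
(3) = w*(12*y^2 + 6*y) + 2*y^3 + y^2
(4) = d*(5 - 30*y) - 18*y^2 + 3*y
(5) = -4*a^3 - 29*a^2 - 55*a - 12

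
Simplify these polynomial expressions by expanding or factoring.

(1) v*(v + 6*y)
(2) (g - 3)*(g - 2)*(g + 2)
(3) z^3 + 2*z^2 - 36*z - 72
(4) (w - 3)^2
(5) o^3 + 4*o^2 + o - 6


(1) = v^2 + 6*v*y
(2) = g^3 - 3*g^2 - 4*g + 12
(3) = (z - 6)*(z + 2)*(z + 6)
(4) = w^2 - 6*w + 9
(5) = (o - 1)*(o + 2)*(o + 3)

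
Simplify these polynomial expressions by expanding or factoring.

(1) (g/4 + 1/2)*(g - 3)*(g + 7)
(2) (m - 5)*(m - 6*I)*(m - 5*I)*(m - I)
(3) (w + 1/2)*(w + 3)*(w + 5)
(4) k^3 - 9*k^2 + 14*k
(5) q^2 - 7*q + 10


(1) = g^3/4 + 3*g^2/2 - 13*g/4 - 21/2
(2) = m^4 - 5*m^3 - 12*I*m^3 - 41*m^2 + 60*I*m^2 + 205*m + 30*I*m - 150*I
(3) = w^3 + 17*w^2/2 + 19*w + 15/2
(4) = k*(k - 7)*(k - 2)
(5) = (q - 5)*(q - 2)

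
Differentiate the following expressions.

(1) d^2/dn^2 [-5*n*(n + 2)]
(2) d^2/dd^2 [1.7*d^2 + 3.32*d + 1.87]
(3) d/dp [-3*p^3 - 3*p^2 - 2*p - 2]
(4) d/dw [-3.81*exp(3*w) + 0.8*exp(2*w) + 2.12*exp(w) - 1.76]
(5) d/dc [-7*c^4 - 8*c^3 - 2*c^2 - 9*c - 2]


(1) = -10
(2) = 3.40000000000000
(3) = -9*p^2 - 6*p - 2
(4) = (-11.43*exp(2*w) + 1.6*exp(w) + 2.12)*exp(w)
(5) = -28*c^3 - 24*c^2 - 4*c - 9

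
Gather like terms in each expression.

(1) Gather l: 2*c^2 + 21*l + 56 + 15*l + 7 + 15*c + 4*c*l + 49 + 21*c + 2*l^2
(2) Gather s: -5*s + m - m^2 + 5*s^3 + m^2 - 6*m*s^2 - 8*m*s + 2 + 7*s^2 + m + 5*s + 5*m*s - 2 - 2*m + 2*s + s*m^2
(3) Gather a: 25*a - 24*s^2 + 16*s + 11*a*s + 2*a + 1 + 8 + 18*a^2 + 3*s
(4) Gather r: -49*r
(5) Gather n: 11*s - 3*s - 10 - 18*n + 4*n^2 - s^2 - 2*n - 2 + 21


(1) = 2*c^2 + 36*c + 2*l^2 + l*(4*c + 36) + 112
(2) = 5*s^3 + s^2*(7 - 6*m) + s*(m^2 - 3*m + 2)
(3) = 18*a^2 + a*(11*s + 27) - 24*s^2 + 19*s + 9
(4) = -49*r
(5) = 4*n^2 - 20*n - s^2 + 8*s + 9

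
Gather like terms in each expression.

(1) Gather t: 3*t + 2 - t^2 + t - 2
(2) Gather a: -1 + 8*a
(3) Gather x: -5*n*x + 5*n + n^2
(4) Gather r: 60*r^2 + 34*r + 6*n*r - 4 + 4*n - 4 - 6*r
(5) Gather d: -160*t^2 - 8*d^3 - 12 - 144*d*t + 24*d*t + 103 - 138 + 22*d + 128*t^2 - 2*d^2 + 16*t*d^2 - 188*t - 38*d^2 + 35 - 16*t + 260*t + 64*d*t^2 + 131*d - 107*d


(1) = -t^2 + 4*t
(2) = 8*a - 1
(3) = n^2 - 5*n*x + 5*n
(4) = 4*n + 60*r^2 + r*(6*n + 28) - 8
(5) = -8*d^3 + d^2*(16*t - 40) + d*(64*t^2 - 120*t + 46) - 32*t^2 + 56*t - 12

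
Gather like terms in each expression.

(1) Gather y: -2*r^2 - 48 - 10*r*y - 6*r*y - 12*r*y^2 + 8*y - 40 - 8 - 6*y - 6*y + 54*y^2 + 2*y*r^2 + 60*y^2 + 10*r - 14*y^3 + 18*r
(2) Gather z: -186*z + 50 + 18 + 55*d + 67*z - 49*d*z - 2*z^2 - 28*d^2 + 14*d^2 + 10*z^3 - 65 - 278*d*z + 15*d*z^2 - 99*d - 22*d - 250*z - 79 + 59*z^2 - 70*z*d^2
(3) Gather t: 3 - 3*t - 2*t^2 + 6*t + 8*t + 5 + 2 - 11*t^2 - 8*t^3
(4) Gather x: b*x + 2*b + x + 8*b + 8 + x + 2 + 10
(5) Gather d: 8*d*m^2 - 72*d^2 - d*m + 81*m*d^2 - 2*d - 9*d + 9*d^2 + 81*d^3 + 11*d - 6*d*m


(1) = -2*r^2 + 28*r - 14*y^3 + y^2*(114 - 12*r) + y*(2*r^2 - 16*r - 4) - 96
(2) = -14*d^2 - 66*d + 10*z^3 + z^2*(15*d + 57) + z*(-70*d^2 - 327*d - 369) - 76
(3) = -8*t^3 - 13*t^2 + 11*t + 10
(4) = 10*b + x*(b + 2) + 20
(5) = 81*d^3 + d^2*(81*m - 63) + d*(8*m^2 - 7*m)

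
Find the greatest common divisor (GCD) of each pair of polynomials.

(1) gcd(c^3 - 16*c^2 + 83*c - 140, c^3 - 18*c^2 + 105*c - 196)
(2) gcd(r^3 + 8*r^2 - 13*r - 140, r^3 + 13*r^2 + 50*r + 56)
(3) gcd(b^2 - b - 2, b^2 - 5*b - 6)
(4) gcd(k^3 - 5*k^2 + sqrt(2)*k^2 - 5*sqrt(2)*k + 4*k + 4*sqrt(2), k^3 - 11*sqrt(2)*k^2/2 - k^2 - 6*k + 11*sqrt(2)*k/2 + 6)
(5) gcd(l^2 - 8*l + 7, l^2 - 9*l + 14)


(1) = c^2 - 11*c + 28
(2) = r + 7
(3) = b + 1
(4) = k - 1
(5) = l - 7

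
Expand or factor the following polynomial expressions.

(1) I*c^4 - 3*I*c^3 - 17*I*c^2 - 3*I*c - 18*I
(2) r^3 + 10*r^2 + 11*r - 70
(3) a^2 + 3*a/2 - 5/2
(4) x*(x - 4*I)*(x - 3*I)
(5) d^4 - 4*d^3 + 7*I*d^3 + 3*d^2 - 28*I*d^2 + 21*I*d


(1) = (c - 6)*(c + 3)*(c + I)*(I*c + 1)
(2) = (r - 2)*(r + 5)*(r + 7)
(3) = (a - 1)*(a + 5/2)
(4) = x^3 - 7*I*x^2 - 12*x
(5) = d*(d - 3)*(d - 1)*(d + 7*I)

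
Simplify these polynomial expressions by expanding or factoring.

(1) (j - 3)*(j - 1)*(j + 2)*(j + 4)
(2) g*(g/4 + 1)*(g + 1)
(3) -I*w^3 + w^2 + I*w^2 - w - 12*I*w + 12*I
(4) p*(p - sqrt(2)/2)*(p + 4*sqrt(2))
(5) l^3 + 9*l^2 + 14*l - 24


(1) = j^4 + 2*j^3 - 13*j^2 - 14*j + 24
(2) = g^3/4 + 5*g^2/4 + g
(3) = (w - 3*I)*(w + 4*I)*(-I*w + I)
(4) = p^3 + 7*sqrt(2)*p^2/2 - 4*p
(5) = (l - 1)*(l + 4)*(l + 6)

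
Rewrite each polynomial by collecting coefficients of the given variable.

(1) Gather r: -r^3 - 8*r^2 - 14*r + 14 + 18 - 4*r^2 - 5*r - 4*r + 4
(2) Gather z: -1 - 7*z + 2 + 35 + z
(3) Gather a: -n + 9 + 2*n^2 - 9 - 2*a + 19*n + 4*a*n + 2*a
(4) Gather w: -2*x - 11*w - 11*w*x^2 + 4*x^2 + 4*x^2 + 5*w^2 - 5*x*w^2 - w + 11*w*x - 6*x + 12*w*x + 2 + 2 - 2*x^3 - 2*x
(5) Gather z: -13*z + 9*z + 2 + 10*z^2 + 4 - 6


(1) = -r^3 - 12*r^2 - 23*r + 36
(2) = 36 - 6*z
(3) = 4*a*n + 2*n^2 + 18*n
(4) = w^2*(5 - 5*x) + w*(-11*x^2 + 23*x - 12) - 2*x^3 + 8*x^2 - 10*x + 4
(5) = 10*z^2 - 4*z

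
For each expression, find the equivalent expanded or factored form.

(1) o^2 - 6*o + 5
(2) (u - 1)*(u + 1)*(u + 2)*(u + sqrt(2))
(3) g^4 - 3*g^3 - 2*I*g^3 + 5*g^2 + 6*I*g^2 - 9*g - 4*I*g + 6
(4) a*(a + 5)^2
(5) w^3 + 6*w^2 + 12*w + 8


(1) = (o - 5)*(o - 1)
(2) = u^4 + sqrt(2)*u^3 + 2*u^3 - u^2 + 2*sqrt(2)*u^2 - 2*u - sqrt(2)*u - 2*sqrt(2)
(3) = (g - 2)*(g - 1)*(g - 3*I)*(g + I)
(4) = a^3 + 10*a^2 + 25*a
(5) = (w + 2)^3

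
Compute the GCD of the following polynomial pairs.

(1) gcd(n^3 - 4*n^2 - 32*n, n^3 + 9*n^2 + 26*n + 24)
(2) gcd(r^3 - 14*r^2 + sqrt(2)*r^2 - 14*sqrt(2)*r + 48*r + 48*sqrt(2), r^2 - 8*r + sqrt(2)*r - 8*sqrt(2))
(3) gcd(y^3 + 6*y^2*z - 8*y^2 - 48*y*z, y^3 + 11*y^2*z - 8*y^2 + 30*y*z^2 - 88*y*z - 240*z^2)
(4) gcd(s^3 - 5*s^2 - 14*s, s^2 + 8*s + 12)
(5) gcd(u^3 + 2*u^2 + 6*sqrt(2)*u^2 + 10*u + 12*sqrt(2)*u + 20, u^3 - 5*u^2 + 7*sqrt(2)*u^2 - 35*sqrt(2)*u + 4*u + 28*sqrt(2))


(1) = gcd(n*(n - 8)*(n + 4), (n + 2)*(n + 3)*(n + 4)) = n + 4
(2) = r^2 + r*(-8 + sqrt(2)) - 8*sqrt(2)
(3) = y^2 + 6*y*z - 8*y - 48*z
(4) = s + 2
(5) = 1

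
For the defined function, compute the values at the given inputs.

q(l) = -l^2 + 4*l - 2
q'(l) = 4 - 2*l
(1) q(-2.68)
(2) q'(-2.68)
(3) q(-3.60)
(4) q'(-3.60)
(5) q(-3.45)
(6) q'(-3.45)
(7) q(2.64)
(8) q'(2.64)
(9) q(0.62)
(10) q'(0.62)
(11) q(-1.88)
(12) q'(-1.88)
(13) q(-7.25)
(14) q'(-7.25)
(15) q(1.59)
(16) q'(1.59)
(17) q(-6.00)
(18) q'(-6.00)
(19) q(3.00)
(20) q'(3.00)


(1) = -19.90
(2) = 9.36
(3) = -29.36
(4) = 11.20
(5) = -27.70
(6) = 10.90
(7) = 1.59
(8) = -1.28
(9) = 0.10
(10) = 2.76
(11) = -13.05
(12) = 7.76
(13) = -83.56
(14) = 18.50
(15) = 1.83
(16) = 0.82
(17) = -62.00
(18) = 16.00
(19) = 1.00
(20) = -2.00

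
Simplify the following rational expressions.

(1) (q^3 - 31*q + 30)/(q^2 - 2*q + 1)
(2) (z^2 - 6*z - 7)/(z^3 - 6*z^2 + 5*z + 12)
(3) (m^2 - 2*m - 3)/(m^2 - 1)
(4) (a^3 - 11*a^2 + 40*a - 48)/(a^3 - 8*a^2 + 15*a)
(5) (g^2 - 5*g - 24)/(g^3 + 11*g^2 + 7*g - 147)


(1) = (q^2 + q - 30)/(q - 1)
(2) = (z - 7)/(z^2 - 7*z + 12)
(3) = (m - 3)/(m - 1)
(4) = (a^2 - 8*a + 16)/(a^2 - 5*a)
(5) = (g^2 - 5*g - 24)/(g^3 + 11*g^2 + 7*g - 147)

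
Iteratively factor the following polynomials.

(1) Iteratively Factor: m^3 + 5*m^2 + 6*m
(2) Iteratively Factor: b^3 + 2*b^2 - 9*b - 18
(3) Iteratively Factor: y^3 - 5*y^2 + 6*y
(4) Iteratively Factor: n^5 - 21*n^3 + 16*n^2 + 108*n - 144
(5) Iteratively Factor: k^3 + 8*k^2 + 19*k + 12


(1) = (m + 2)*(m^2 + 3*m) = m*(m + 2)*(m + 3)
(2) = (b - 3)*(b^2 + 5*b + 6) = (b - 3)*(b + 3)*(b + 2)
(3) = (y - 2)*(y^2 - 3*y) = (y - 3)*(y - 2)*(y)
(4) = (n + 3)*(n^4 - 3*n^3 - 12*n^2 + 52*n - 48) = (n - 3)*(n + 3)*(n^3 - 12*n + 16) = (n - 3)*(n - 2)*(n + 3)*(n^2 + 2*n - 8) = (n - 3)*(n - 2)*(n + 3)*(n + 4)*(n - 2)
(5) = (k + 3)*(k^2 + 5*k + 4) = (k + 3)*(k + 4)*(k + 1)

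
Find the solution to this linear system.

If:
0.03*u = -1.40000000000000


Then:
u = -46.67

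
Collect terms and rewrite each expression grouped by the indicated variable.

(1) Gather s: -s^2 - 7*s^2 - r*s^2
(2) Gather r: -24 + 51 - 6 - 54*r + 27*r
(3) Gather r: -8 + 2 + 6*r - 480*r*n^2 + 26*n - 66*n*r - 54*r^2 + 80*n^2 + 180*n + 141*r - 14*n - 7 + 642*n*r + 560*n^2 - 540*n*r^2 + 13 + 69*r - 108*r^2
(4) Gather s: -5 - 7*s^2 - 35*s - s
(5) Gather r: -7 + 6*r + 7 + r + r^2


(1) = s^2*(-r - 8)
(2) = 21 - 27*r
(3) = 640*n^2 + 192*n + r^2*(-540*n - 162) + r*(-480*n^2 + 576*n + 216)
(4) = -7*s^2 - 36*s - 5
(5) = r^2 + 7*r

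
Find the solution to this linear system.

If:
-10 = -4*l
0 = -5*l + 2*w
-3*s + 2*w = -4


Then:
l = 5/2
s = 11/2
w = 25/4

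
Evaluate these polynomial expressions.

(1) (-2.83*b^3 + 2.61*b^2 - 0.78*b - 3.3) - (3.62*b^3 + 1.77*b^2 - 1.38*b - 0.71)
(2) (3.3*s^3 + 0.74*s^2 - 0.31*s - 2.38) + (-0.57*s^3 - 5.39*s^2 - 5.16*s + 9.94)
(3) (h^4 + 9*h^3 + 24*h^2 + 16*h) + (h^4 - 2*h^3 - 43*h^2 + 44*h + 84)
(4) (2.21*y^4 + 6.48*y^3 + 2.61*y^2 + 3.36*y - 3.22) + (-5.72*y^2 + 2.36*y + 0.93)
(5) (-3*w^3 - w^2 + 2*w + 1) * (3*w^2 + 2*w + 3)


(1) = -6.45*b^3 + 0.84*b^2 + 0.6*b - 2.59
(2) = 2.73*s^3 - 4.65*s^2 - 5.47*s + 7.56
(3) = 2*h^4 + 7*h^3 - 19*h^2 + 60*h + 84
(4) = 2.21*y^4 + 6.48*y^3 - 3.11*y^2 + 5.72*y - 2.29
(5) = -9*w^5 - 9*w^4 - 5*w^3 + 4*w^2 + 8*w + 3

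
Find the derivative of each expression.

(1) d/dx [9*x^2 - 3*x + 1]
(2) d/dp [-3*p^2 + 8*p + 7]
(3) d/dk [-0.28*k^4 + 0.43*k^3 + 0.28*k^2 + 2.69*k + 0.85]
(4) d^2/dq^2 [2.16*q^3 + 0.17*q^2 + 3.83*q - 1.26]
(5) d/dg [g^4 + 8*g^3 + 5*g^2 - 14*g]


(1) = 18*x - 3
(2) = 8 - 6*p
(3) = -1.12*k^3 + 1.29*k^2 + 0.56*k + 2.69
(4) = 12.96*q + 0.34
(5) = 4*g^3 + 24*g^2 + 10*g - 14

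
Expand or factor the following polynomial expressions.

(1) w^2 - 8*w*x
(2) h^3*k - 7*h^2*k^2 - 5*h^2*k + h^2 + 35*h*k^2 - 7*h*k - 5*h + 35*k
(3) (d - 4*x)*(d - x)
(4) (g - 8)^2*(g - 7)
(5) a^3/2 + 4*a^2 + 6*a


(1) = w*(w - 8*x)
(2) = (h - 5)*(h - 7*k)*(h*k + 1)
(3) = d^2 - 5*d*x + 4*x^2
(4) = g^3 - 23*g^2 + 176*g - 448
(5) = a*(a/2 + 1)*(a + 6)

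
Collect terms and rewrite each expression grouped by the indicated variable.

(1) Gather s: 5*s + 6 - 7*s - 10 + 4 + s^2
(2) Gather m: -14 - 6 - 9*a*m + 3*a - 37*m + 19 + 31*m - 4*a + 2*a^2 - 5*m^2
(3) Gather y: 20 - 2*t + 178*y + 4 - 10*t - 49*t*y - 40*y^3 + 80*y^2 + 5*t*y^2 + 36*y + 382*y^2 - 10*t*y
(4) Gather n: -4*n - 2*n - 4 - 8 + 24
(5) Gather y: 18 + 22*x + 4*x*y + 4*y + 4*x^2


(1) = s^2 - 2*s
(2) = 2*a^2 - a - 5*m^2 + m*(-9*a - 6) - 1
(3) = -12*t - 40*y^3 + y^2*(5*t + 462) + y*(214 - 59*t) + 24
(4) = 12 - 6*n
(5) = 4*x^2 + 22*x + y*(4*x + 4) + 18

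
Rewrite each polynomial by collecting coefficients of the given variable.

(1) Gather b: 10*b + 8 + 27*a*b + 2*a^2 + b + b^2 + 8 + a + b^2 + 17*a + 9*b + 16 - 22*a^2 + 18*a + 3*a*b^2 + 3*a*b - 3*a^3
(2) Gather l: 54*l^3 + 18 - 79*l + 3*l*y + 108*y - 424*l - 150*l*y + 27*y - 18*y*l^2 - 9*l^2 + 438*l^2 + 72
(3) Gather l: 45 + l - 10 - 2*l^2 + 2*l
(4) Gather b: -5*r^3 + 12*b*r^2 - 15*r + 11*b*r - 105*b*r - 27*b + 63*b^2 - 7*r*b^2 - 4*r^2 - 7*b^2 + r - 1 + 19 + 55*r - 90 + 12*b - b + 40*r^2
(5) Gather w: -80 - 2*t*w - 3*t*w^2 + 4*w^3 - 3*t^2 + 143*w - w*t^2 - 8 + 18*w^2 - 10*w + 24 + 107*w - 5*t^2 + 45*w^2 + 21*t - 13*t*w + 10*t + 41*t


(1) = -3*a^3 - 20*a^2 + 36*a + b^2*(3*a + 2) + b*(30*a + 20) + 32
(2) = 54*l^3 + l^2*(429 - 18*y) + l*(-147*y - 503) + 135*y + 90
(3) = -2*l^2 + 3*l + 35
(4) = b^2*(56 - 7*r) + b*(12*r^2 - 94*r - 16) - 5*r^3 + 36*r^2 + 41*r - 72
(5) = -8*t^2 + 72*t + 4*w^3 + w^2*(63 - 3*t) + w*(-t^2 - 15*t + 240) - 64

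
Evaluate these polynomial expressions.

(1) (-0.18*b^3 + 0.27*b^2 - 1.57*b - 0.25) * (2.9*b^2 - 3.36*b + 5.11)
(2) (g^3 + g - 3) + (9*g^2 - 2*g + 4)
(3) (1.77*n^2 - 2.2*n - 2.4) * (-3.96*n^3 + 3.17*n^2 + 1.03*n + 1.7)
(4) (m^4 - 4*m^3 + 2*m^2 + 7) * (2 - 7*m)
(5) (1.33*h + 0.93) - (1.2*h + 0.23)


(1) = -0.522*b^5 + 1.3878*b^4 - 6.38*b^3 + 5.9299*b^2 - 7.1827*b - 1.2775
(2) = g^3 + 9*g^2 - g + 1
(3) = -7.0092*n^5 + 14.3229*n^4 + 4.3531*n^3 - 6.865*n^2 - 6.212*n - 4.08
(4) = -7*m^5 + 30*m^4 - 22*m^3 + 4*m^2 - 49*m + 14
(5) = 0.13*h + 0.7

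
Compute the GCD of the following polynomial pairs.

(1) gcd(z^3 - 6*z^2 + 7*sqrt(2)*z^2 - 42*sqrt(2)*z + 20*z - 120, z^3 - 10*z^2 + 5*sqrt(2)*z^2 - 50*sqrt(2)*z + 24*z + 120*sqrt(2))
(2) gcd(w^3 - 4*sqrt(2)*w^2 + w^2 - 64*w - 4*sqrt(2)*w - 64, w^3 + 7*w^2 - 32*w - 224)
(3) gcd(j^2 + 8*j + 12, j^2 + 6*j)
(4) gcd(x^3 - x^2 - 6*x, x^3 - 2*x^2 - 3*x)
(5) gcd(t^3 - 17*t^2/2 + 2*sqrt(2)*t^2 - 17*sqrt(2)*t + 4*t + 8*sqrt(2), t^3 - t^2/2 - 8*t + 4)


(1) = z^2 + z*(-6 + 5*sqrt(2)) - 30*sqrt(2)
(2) = w + 4*sqrt(2)
(3) = gcd((j + 2)*(j + 6), j*(j + 6)) = j + 6
(4) = gcd(x*(x - 3)*(x + 2), x*(x - 3)*(x + 1)) = x^2 - 3*x
(5) = t^2 + t*(-1/2 + 2*sqrt(2)) - sqrt(2)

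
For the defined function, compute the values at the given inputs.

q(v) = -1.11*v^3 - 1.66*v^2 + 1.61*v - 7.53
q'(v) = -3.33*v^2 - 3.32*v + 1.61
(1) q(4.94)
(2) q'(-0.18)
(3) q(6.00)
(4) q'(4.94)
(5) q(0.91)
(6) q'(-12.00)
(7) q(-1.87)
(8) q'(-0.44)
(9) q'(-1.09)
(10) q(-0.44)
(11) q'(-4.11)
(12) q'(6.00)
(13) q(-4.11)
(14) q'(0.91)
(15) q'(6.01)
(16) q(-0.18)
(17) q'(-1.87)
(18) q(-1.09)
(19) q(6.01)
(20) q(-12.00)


(1) = -173.90
(2) = 2.10
(3) = -297.39
(4) = -96.05
(5) = -8.28
(6) = -438.07
(7) = -9.09
(8) = 2.43
(9) = 1.27
(10) = -8.47
(11) = -41.00
(12) = -138.19
(13) = 34.88
(14) = -4.17
(15) = -138.62
(16) = -7.87
(17) = -3.83
(18) = -9.82
(19) = -298.77
(20) = 1652.19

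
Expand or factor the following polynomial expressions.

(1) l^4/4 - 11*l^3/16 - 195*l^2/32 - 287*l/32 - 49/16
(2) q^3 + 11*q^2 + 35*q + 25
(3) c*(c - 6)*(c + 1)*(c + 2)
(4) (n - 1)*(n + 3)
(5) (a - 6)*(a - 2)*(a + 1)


(1) = (l/4 + 1/2)*(l - 7)*(l + 1/2)*(l + 7/4)
(2) = (q + 1)*(q + 5)^2
(3) = c^4 - 3*c^3 - 16*c^2 - 12*c
(4) = n^2 + 2*n - 3
(5) = a^3 - 7*a^2 + 4*a + 12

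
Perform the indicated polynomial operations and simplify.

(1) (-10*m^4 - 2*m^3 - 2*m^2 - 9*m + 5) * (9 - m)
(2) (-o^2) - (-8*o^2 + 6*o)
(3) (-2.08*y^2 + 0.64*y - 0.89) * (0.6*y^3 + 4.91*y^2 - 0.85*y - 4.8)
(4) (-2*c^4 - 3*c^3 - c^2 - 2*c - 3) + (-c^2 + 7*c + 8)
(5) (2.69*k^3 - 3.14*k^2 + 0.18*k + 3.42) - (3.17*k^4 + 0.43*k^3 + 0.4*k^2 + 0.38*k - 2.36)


(1) = 10*m^5 - 88*m^4 - 16*m^3 - 9*m^2 - 86*m + 45
(2) = 7*o^2 - 6*o
(3) = -1.248*y^5 - 9.8288*y^4 + 4.3764*y^3 + 5.0701*y^2 - 2.3155*y + 4.272
(4) = -2*c^4 - 3*c^3 - 2*c^2 + 5*c + 5
(5) = -3.17*k^4 + 2.26*k^3 - 3.54*k^2 - 0.2*k + 5.78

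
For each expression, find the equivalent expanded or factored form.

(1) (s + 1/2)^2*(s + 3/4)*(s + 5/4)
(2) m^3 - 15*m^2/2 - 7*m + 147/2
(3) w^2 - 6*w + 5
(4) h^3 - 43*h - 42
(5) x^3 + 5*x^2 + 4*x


(1) = s^4 + 3*s^3 + 51*s^2/16 + 23*s/16 + 15/64
(2) = (m - 7)*(m - 7/2)*(m + 3)
(3) = (w - 5)*(w - 1)
(4) = (h - 7)*(h + 1)*(h + 6)
(5) = x*(x + 1)*(x + 4)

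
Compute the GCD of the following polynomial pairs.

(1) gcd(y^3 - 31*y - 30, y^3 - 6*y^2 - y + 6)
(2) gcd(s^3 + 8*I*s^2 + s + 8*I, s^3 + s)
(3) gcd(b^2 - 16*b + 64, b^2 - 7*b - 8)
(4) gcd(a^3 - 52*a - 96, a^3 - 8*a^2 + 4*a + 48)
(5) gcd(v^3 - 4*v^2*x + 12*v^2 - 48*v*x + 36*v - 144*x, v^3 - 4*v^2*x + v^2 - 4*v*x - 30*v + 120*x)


(1) = gcd((y - 6)*(y + 1)*(y + 5), (y - 6)*(y - 1)*(y + 1)) = y^2 - 5*y - 6
(2) = gcd((s - I)*(s + I)*(s + 8*I), s*(s - I)*(s + I)) = s^2 + 1
(3) = b - 8
(4) = gcd((a - 8)*(a + 2)*(a + 6), (a - 6)*(a - 4)*(a + 2)) = a + 2
(5) = -v^2 + 4*v*x - 6*v + 24*x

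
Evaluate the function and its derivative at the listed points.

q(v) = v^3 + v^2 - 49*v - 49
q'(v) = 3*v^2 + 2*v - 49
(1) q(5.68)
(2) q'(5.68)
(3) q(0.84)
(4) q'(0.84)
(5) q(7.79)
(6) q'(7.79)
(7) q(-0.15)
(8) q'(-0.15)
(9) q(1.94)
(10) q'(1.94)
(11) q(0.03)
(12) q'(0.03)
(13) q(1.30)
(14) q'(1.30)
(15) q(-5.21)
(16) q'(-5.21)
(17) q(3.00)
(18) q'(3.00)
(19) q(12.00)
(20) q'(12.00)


(1) = -111.81
(2) = 59.15
(3) = -88.86
(4) = -45.20
(5) = 102.70
(6) = 148.63
(7) = -41.63
(8) = -49.23
(9) = -133.00
(10) = -33.83
(11) = -50.47
(12) = -48.94
(13) = -108.81
(14) = -41.33
(15) = 92.01
(16) = 22.01
(17) = -160.00
(18) = -16.00
(19) = 1235.00
(20) = 407.00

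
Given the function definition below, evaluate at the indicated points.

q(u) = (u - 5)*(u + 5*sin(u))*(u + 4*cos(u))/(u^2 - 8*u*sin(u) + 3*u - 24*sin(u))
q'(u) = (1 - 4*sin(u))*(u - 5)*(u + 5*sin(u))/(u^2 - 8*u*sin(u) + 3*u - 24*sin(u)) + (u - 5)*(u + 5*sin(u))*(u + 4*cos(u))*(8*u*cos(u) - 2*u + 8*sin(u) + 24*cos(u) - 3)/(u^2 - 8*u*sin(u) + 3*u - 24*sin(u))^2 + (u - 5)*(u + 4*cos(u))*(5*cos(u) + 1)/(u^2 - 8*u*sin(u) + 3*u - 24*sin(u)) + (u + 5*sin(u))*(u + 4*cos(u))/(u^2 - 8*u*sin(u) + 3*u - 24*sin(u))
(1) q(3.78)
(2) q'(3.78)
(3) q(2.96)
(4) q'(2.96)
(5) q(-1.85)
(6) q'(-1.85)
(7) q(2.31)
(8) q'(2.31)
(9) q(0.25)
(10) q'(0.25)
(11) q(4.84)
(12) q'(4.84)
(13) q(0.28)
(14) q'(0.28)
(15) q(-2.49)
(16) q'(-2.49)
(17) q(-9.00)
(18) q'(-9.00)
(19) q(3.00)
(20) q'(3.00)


(1) = -0.01
(2) = -0.00
(3) = 0.85
(4) = -6.64
(5) = -20.04
(6) = 63.11
(7) = -0.32
(8) = -1.92
(9) = 5.19
(10) = -2.54
(11) = 0.00
(12) = -0.02
(13) = 5.11
(14) = -2.62
(15) = -194.73
(16) = 1027.50
(17) = -57.22
(18) = -95.03
(19) = 0.63
(20) = -4.41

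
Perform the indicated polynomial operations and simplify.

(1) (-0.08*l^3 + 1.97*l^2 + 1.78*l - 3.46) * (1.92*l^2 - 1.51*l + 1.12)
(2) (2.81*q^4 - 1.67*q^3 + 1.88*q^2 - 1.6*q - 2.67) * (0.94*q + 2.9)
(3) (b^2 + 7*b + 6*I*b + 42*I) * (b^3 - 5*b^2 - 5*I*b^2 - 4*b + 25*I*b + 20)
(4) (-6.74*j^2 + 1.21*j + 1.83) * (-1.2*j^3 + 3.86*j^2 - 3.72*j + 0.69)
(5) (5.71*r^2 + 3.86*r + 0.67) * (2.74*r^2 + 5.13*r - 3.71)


(1) = -0.1536*l^5 + 3.9032*l^4 + 0.3533*l^3 - 7.1246*l^2 + 7.2182*l - 3.8752
(2) = 2.6414*q^5 + 6.5792*q^4 - 3.0758*q^3 + 3.948*q^2 - 7.1498*q - 7.743
(3) = b^5 + 2*b^4 + I*b^4 - 9*b^3 + 2*I*b^3 + 52*b^2 - 59*I*b^2 - 910*b - 48*I*b + 840*I
(4) = 8.088*j^5 - 27.4684*j^4 + 27.5474*j^3 - 2.088*j^2 - 5.9727*j + 1.2627
(5) = 15.6454*r^4 + 39.8687*r^3 + 0.4535*r^2 - 10.8835*r - 2.4857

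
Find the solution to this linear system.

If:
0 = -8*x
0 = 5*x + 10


Then:
No Solution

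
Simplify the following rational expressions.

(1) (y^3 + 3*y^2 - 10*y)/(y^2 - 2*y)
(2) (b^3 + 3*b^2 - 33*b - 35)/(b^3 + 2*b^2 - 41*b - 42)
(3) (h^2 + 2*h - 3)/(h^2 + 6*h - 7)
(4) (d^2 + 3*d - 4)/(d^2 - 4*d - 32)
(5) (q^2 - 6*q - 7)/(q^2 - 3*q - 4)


(1) = y + 5
(2) = (b - 5)/(b - 6)
(3) = (h + 3)/(h + 7)
(4) = (d - 1)/(d - 8)
(5) = (q - 7)/(q - 4)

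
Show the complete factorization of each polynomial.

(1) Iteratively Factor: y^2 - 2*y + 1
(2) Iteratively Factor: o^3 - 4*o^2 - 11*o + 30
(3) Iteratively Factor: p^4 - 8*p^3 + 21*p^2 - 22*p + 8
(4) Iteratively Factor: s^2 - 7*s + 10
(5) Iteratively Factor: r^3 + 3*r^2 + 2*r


(1) = (y - 1)*(y - 1)
(2) = (o - 5)*(o^2 + o - 6) = (o - 5)*(o - 2)*(o + 3)
(3) = (p - 2)*(p^3 - 6*p^2 + 9*p - 4) = (p - 4)*(p - 2)*(p^2 - 2*p + 1) = (p - 4)*(p - 2)*(p - 1)*(p - 1)
(4) = (s - 2)*(s - 5)
(5) = (r + 1)*(r^2 + 2*r) = (r + 1)*(r + 2)*(r)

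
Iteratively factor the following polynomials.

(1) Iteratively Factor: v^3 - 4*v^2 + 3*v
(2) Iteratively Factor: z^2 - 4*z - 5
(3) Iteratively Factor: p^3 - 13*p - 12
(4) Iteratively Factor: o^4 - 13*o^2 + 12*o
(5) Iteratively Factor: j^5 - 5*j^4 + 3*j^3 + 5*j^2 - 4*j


(1) = (v - 3)*(v^2 - v) = (v - 3)*(v - 1)*(v)
(2) = (z + 1)*(z - 5)
(3) = (p - 4)*(p^2 + 4*p + 3) = (p - 4)*(p + 1)*(p + 3)
(4) = (o + 4)*(o^3 - 4*o^2 + 3*o) = o*(o + 4)*(o^2 - 4*o + 3) = o*(o - 1)*(o + 4)*(o - 3)
(5) = (j - 1)*(j^4 - 4*j^3 - j^2 + 4*j) = (j - 4)*(j - 1)*(j^3 - j) = (j - 4)*(j - 1)^2*(j^2 + j) = j*(j - 4)*(j - 1)^2*(j + 1)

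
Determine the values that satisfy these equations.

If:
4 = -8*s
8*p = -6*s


Then:
p = 3/8
s = -1/2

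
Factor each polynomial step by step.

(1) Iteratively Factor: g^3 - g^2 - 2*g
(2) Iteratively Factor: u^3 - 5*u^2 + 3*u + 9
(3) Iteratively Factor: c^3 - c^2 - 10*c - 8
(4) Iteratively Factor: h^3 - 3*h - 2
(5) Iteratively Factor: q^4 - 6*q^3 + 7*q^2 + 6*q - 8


(1) = (g - 2)*(g^2 + g) = (g - 2)*(g + 1)*(g)
(2) = (u + 1)*(u^2 - 6*u + 9) = (u - 3)*(u + 1)*(u - 3)
(3) = (c + 2)*(c^2 - 3*c - 4) = (c + 1)*(c + 2)*(c - 4)
(4) = (h - 2)*(h^2 + 2*h + 1) = (h - 2)*(h + 1)*(h + 1)
(5) = (q - 2)*(q^3 - 4*q^2 - q + 4) = (q - 2)*(q - 1)*(q^2 - 3*q - 4) = (q - 2)*(q - 1)*(q + 1)*(q - 4)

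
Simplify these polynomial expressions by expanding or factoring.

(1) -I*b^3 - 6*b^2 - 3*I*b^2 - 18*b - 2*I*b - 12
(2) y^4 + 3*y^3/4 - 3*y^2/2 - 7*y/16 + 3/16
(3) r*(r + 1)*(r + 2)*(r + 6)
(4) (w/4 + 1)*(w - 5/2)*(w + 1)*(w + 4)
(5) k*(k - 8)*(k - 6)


(1) = (b + 2)*(b - 6*I)*(-I*b - I)
(2) = (y - 1)*(y - 1/4)*(y + 1/2)*(y + 3/2)
(3) = r^4 + 9*r^3 + 20*r^2 + 12*r
(4) = w^4/4 + 13*w^3/8 + 3*w^2/8 - 11*w - 10
(5) = k^3 - 14*k^2 + 48*k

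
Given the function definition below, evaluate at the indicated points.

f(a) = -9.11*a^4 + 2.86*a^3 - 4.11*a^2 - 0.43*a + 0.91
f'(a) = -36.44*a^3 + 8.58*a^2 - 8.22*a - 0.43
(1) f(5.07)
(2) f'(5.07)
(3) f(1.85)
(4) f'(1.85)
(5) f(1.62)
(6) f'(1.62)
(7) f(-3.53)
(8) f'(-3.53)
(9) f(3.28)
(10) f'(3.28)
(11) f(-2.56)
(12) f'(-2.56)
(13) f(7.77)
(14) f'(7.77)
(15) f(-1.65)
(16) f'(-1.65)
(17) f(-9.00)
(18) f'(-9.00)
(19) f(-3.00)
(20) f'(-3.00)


(1) = -5753.55
(2) = -4570.56
(3) = -102.55
(4) = -217.00
(5) = -61.16
(6) = -146.15
(7) = -1589.14
(8) = 1738.39
(9) = -998.22
(10) = -1220.96
(11) = -464.18
(12) = 688.20
(13) = -32113.87
(14) = -16640.21
(15) = -89.94
(16) = 200.19
(17) = -62183.78
(18) = 27333.29
(19) = -849.92
(20) = 1085.33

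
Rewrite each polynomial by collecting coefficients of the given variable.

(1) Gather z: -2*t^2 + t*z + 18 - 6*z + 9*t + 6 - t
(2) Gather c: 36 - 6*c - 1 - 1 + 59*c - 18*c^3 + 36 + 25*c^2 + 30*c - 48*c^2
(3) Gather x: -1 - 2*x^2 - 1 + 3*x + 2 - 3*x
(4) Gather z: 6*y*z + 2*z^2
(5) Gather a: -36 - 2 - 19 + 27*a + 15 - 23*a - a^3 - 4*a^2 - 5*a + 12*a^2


(1) = -2*t^2 + 8*t + z*(t - 6) + 24
(2) = -18*c^3 - 23*c^2 + 83*c + 70
(3) = -2*x^2
(4) = 6*y*z + 2*z^2
(5) = -a^3 + 8*a^2 - a - 42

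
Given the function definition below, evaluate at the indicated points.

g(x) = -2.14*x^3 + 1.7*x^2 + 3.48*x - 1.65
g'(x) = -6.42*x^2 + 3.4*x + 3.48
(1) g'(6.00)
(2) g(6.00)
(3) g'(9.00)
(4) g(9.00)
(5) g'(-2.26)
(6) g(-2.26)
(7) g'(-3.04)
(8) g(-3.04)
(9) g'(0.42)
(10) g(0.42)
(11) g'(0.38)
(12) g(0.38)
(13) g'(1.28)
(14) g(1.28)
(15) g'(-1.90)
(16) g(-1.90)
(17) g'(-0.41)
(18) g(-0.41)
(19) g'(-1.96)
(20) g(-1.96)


(1) = -207.24
(2) = -381.81
(3) = -485.94
(4) = -1392.69
(5) = -36.99
(6) = 23.87
(7) = -66.19
(8) = 63.60
(9) = 3.78
(10) = -0.05
(11) = 3.84
(12) = -0.20
(13) = -2.69
(14) = 1.10
(15) = -26.16
(16) = 12.55
(17) = 1.01
(18) = -2.64
(19) = -27.85
(20) = 14.17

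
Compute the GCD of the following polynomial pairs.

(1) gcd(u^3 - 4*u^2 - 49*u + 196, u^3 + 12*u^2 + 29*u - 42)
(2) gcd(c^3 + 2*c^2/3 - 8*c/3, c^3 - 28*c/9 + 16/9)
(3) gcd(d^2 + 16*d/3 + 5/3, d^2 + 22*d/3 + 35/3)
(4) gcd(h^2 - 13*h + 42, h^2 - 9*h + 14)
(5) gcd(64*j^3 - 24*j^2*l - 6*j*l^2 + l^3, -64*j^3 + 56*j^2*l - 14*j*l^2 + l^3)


(1) = gcd((u - 7)*(u - 4)*(u + 7), (u - 1)*(u + 6)*(u + 7)) = u + 7
(2) = gcd(c*(c - 4/3)*(c + 2), (c - 4/3)*(c - 2/3)*(c + 2)) = c^2 + 2*c/3 - 8/3
(3) = gcd((d + 1/3)*(d + 5), (d + 7/3)*(d + 5)) = d + 5
(4) = gcd((h - 7)*(h - 6), (h - 7)*(h - 2)) = h - 7
(5) = 16*j^2 - 10*j*l + l^2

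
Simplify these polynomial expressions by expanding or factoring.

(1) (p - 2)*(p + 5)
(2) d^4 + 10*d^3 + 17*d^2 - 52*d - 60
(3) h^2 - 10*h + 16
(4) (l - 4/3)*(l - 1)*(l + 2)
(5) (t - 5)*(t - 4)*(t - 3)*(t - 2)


(1) = p^2 + 3*p - 10
(2) = (d - 2)*(d + 1)*(d + 5)*(d + 6)
(3) = (h - 8)*(h - 2)
(4) = l^3 - l^2/3 - 10*l/3 + 8/3
(5) = t^4 - 14*t^3 + 71*t^2 - 154*t + 120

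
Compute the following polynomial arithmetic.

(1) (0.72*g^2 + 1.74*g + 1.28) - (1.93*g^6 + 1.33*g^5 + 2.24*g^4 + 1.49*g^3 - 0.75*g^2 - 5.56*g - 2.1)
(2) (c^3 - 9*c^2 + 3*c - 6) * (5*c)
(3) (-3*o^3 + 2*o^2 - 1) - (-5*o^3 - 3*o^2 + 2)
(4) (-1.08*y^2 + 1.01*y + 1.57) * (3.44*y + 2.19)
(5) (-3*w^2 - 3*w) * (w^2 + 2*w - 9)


(1) = -1.93*g^6 - 1.33*g^5 - 2.24*g^4 - 1.49*g^3 + 1.47*g^2 + 7.3*g + 3.38
(2) = 5*c^4 - 45*c^3 + 15*c^2 - 30*c
(3) = 2*o^3 + 5*o^2 - 3
(4) = -3.7152*y^3 + 1.1092*y^2 + 7.6127*y + 3.4383
(5) = -3*w^4 - 9*w^3 + 21*w^2 + 27*w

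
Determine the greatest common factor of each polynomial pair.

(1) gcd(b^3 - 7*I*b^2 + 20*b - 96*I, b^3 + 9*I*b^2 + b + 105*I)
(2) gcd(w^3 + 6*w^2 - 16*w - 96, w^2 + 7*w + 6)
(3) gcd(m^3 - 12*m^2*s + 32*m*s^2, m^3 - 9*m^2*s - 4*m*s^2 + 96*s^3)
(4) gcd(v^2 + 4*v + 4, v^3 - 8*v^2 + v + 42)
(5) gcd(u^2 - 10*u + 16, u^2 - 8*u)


(1) = b - 3*I
(2) = gcd((w - 4)*(w + 4)*(w + 6), (w + 1)*(w + 6)) = w + 6
(3) = gcd(m*(m - 8*s)*(m - 4*s), (m - 8*s)*(m - 4*s)*(m + 3*s)) = m^2 - 12*m*s + 32*s^2
(4) = gcd((v + 2)^2, (v - 7)*(v - 3)*(v + 2)) = v + 2
(5) = gcd((u - 8)*(u - 2), u*(u - 8)) = u - 8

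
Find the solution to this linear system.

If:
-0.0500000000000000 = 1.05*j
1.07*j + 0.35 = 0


Then:
No Solution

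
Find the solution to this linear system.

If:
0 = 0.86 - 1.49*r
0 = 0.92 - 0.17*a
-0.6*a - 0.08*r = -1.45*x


Then:
a = 5.41
r = 0.58
x = 2.27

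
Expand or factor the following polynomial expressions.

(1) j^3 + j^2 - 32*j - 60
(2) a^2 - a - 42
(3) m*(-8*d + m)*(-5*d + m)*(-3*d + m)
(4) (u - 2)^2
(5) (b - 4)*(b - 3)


(1) = (j - 6)*(j + 2)*(j + 5)
(2) = (a - 7)*(a + 6)
(3) = -120*d^3*m + 79*d^2*m^2 - 16*d*m^3 + m^4
(4) = u^2 - 4*u + 4
(5) = b^2 - 7*b + 12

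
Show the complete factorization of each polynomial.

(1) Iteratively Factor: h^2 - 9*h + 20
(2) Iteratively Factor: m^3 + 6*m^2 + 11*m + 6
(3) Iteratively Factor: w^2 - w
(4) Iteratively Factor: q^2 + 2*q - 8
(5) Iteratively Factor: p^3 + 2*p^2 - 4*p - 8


(1) = (h - 5)*(h - 4)
(2) = (m + 1)*(m^2 + 5*m + 6) = (m + 1)*(m + 2)*(m + 3)
(3) = (w)*(w - 1)
(4) = (q - 2)*(q + 4)
(5) = (p + 2)*(p^2 - 4) = (p - 2)*(p + 2)*(p + 2)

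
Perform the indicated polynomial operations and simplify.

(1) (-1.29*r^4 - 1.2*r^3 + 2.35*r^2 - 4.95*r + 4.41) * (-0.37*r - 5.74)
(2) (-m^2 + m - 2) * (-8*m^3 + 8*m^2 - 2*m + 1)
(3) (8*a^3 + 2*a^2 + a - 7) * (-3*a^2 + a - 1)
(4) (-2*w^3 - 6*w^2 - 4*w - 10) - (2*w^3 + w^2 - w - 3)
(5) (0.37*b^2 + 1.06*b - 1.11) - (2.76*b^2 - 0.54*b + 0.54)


(1) = 0.4773*r^5 + 7.8486*r^4 + 6.0185*r^3 - 11.6575*r^2 + 26.7813*r - 25.3134
(2) = 8*m^5 - 16*m^4 + 26*m^3 - 19*m^2 + 5*m - 2
(3) = -24*a^5 + 2*a^4 - 9*a^3 + 20*a^2 - 8*a + 7
(4) = -4*w^3 - 7*w^2 - 3*w - 7
(5) = -2.39*b^2 + 1.6*b - 1.65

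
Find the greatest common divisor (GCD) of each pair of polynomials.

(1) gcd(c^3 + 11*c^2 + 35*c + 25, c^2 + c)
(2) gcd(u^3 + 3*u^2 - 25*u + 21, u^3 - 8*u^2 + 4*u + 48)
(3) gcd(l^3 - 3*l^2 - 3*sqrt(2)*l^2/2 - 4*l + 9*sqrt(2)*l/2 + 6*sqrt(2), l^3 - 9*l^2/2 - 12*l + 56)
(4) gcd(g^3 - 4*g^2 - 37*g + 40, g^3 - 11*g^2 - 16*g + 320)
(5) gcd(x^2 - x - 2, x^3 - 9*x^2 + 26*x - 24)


(1) = gcd((c + 1)*(c + 5)^2, c*(c + 1)) = c + 1
(2) = 1
(3) = l - 4
(4) = gcd((g - 8)*(g - 1)*(g + 5), (g - 8)^2*(g + 5)) = g^2 - 3*g - 40
(5) = gcd((x - 2)*(x + 1), (x - 4)*(x - 3)*(x - 2)) = x - 2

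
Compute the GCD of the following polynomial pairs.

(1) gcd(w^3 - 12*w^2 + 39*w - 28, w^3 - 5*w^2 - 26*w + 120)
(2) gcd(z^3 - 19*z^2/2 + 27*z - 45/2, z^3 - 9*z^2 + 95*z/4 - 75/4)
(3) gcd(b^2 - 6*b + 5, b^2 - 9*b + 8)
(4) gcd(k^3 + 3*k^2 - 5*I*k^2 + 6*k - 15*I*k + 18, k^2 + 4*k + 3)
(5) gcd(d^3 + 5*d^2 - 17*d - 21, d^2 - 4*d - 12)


(1) = w - 4
(2) = gcd((z - 5)*(z - 3)*(z - 3/2), (z - 5)*(z - 5/2)*(z - 3/2)) = z^2 - 13*z/2 + 15/2
(3) = gcd((b - 5)*(b - 1), (b - 8)*(b - 1)) = b - 1
(4) = k + 3
(5) = gcd((d - 3)*(d + 1)*(d + 7), (d - 6)*(d + 2)) = 1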